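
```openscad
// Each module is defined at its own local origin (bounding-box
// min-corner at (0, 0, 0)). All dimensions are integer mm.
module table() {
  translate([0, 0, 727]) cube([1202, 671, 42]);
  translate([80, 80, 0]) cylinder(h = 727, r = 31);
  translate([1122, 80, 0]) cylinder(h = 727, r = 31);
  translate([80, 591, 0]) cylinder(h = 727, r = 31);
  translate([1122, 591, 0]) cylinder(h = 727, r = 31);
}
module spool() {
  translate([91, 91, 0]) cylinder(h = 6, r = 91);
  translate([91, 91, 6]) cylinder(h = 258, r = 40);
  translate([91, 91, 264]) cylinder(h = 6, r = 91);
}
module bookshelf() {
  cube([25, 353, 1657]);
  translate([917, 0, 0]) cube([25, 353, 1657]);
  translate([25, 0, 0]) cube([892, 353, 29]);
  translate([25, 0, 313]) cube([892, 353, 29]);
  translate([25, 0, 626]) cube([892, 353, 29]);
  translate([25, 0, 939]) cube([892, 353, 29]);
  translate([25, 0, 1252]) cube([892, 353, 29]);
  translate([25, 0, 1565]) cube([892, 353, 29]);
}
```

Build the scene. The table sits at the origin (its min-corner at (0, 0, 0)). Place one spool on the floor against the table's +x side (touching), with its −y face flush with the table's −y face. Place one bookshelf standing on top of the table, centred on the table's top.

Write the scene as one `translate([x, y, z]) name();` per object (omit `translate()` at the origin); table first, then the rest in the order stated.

table();
translate([1202, 0, 0]) spool();
translate([130, 159, 769]) bookshelf();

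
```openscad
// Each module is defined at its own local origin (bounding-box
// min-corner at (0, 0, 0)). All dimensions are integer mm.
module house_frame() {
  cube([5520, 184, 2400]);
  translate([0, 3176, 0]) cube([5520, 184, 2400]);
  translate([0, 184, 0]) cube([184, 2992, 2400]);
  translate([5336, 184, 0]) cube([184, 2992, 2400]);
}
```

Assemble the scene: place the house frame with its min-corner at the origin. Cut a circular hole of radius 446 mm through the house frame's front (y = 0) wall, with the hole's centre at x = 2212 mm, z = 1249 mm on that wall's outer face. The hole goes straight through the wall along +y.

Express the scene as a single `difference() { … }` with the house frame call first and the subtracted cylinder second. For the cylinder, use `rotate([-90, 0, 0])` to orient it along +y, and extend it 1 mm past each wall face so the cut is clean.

difference() {
  house_frame();
  translate([2212, -1, 1249]) rotate([-90, 0, 0]) cylinder(h = 186, r = 446);
}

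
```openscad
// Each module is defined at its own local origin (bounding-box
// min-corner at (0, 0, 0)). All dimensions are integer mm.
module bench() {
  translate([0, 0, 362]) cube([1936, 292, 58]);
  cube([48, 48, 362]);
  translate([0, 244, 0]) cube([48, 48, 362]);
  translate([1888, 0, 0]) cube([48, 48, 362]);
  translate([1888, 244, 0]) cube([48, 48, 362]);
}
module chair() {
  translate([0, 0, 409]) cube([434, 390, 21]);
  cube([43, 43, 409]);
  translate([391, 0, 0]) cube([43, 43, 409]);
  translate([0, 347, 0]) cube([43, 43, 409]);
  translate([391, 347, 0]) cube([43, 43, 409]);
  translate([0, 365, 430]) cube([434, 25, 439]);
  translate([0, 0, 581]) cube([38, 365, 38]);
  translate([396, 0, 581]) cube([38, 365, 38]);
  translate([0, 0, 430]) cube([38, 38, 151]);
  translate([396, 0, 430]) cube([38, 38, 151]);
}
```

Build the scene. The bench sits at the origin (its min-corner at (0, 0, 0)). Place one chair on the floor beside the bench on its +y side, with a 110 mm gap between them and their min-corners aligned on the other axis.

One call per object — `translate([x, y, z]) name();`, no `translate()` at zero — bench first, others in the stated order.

bench();
translate([0, 402, 0]) chair();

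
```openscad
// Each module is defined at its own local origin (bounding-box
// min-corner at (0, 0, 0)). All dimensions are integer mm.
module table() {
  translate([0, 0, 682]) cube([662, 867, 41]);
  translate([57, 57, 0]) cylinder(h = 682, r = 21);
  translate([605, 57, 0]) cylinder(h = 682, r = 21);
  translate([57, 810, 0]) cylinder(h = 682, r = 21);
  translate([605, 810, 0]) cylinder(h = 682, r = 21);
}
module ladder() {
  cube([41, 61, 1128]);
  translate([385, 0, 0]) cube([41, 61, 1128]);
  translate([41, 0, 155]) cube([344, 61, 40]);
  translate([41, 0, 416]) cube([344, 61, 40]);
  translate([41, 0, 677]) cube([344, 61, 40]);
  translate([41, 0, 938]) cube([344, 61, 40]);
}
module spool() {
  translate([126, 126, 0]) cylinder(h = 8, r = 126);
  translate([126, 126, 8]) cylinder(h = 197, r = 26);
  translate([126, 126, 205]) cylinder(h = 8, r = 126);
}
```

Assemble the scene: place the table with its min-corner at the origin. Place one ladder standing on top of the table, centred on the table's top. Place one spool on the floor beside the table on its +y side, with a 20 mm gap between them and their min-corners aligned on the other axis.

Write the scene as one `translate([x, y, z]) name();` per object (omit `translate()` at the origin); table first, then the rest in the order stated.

table();
translate([118, 403, 723]) ladder();
translate([0, 887, 0]) spool();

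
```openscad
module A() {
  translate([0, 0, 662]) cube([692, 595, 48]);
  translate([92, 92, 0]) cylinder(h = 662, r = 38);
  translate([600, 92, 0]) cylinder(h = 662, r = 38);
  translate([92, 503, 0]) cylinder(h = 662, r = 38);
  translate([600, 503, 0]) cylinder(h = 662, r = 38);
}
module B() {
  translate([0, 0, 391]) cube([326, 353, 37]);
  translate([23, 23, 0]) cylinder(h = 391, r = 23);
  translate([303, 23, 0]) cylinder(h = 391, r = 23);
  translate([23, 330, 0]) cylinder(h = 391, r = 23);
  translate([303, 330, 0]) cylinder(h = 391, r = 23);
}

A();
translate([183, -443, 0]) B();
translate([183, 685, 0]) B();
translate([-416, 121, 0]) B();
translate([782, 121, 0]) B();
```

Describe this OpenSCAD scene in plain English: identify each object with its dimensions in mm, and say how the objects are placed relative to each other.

A is a rectangular dining table. The top is 692×595×48 mm with its upper surface at z = 710 mm. It stands on four round legs of 76 mm diameter, each leg's bounding box inset 54 mm from the nearest pair of top edges, running from the floor to the underside of the top.

B is a four-legged stool. The seat is 326×353 mm, 37 mm thick, top at z = 428 mm. It stands on four round legs, each 46 mm in diameter, from z = 0 to the seat underside, each leg's axis is inset half a diameter from the nearest pair of seat edges (so the leg's bounding box is flush with the corner).

Four stools sit around the table at the −y, +y, −x, +x sides.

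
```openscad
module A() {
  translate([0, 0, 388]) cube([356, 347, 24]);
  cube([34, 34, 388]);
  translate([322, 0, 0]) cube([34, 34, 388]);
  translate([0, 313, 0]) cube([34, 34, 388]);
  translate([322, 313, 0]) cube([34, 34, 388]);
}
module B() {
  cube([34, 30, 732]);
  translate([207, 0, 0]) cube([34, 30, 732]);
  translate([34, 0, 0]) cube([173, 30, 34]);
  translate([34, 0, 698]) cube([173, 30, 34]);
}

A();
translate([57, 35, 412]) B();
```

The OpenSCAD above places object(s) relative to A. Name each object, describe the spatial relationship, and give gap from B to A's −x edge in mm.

The picture frame's min-x is at 57; the stool's min-x is 0; gap = 57 mm.

A is a stool. B is a picture frame. The picture frame is on top of the stool. The gap from the picture frame to the stool's −x edge is 57 mm.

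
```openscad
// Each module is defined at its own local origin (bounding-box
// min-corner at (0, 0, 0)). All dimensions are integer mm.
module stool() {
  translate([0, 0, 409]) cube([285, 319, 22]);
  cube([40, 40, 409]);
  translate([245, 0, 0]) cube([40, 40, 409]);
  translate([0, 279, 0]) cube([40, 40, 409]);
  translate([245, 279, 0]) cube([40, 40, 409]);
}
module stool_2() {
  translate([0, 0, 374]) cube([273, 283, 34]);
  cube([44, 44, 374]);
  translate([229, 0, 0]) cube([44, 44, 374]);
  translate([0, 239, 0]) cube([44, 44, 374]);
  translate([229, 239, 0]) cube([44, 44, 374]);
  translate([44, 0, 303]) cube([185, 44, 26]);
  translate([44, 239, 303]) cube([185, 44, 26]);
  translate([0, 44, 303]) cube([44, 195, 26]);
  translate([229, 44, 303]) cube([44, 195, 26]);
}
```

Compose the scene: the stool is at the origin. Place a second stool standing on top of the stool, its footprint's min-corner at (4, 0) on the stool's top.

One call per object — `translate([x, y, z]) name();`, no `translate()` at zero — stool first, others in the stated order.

stool();
translate([4, 0, 431]) stool_2();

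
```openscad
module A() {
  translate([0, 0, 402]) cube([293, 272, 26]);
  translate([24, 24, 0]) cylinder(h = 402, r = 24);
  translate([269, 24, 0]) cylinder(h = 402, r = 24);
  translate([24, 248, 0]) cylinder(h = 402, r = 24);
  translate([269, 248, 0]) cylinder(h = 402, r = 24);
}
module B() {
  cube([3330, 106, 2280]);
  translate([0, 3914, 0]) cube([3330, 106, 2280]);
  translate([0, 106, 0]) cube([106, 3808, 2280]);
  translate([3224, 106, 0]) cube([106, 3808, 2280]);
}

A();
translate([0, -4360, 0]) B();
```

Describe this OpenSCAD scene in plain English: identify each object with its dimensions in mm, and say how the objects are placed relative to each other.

A is a four-legged stool. The seat is a 293×272×26 mm slab whose top surface is at z = 428 mm; four round legs, each 48 mm in diameter, run from the floor (z = 0) to the underside of the seat, each leg's axis is inset half a diameter from the nearest pair of seat edges (so the leg's bounding box is flush with the corner).

B is the wall frame of a small rectangular building: four walls, each 2280 mm tall and 106 mm thick, enclosing a footprint 3330 mm (x) by 4020 mm (y) outside-to-outside, with no floor or roof. The front and back walls (the −y and +y sides) span the full width; the two side walls fit between them.

The house frame is on the floor beside the stool on its −y side.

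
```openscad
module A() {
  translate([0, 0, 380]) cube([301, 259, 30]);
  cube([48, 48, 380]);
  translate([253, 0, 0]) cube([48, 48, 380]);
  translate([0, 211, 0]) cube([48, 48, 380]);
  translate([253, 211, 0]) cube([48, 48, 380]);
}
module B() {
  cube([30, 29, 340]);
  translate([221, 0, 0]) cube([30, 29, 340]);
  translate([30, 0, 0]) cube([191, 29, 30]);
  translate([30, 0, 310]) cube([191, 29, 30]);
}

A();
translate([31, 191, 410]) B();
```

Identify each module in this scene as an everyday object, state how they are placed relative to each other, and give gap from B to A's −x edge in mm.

A is a stool. B is a picture frame. The picture frame is on top of the stool. The gap from the picture frame to the stool's −x edge is 31 mm.

The picture frame's min-x is at 31; the stool's min-x is 0; gap = 31 mm.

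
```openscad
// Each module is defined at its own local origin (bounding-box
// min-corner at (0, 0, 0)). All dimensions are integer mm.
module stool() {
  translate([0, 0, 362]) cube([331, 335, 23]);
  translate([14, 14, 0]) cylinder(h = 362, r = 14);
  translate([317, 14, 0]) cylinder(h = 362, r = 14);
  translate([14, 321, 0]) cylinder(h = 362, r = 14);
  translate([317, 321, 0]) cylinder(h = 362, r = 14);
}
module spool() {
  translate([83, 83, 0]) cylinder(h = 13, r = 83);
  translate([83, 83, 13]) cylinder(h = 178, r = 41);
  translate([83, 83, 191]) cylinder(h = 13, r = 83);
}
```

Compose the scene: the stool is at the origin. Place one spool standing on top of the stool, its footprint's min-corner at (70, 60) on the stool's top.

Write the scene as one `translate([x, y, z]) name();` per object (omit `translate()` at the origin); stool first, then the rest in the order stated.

stool();
translate([70, 60, 385]) spool();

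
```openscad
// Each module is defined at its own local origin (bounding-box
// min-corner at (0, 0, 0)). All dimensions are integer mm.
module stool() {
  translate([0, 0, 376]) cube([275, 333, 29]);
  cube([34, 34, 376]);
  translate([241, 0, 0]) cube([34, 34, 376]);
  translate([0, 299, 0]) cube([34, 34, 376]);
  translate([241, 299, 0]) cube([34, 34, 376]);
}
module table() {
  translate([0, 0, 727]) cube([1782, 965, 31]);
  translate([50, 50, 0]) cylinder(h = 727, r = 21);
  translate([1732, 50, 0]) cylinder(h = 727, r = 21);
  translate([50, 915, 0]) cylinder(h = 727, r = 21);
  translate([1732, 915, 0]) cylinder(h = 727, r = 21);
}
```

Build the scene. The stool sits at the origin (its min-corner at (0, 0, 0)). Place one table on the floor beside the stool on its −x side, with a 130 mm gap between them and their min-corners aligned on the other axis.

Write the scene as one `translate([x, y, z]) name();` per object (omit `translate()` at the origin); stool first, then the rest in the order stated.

stool();
translate([-1912, 0, 0]) table();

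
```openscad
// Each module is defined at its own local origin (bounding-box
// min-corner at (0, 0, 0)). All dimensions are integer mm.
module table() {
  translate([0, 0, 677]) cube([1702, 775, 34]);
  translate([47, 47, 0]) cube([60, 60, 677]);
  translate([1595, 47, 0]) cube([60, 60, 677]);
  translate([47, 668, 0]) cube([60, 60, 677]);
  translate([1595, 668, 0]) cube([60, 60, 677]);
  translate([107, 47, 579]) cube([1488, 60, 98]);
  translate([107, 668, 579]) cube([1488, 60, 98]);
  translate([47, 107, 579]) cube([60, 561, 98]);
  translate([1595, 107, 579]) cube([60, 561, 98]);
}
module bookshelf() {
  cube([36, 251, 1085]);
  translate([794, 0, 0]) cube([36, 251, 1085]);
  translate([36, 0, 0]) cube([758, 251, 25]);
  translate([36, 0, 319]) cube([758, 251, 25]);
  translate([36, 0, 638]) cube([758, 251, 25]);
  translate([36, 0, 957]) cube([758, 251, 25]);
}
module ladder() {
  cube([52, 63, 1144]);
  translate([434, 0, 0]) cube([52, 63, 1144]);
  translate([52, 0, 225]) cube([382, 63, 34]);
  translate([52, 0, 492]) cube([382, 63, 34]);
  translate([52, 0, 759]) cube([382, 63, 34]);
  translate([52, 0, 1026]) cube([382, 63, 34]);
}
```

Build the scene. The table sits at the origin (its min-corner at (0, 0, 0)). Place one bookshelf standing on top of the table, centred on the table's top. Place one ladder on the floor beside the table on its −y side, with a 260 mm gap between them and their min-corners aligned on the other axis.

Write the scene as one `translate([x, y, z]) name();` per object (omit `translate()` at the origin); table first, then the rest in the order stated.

table();
translate([436, 262, 711]) bookshelf();
translate([0, -323, 0]) ladder();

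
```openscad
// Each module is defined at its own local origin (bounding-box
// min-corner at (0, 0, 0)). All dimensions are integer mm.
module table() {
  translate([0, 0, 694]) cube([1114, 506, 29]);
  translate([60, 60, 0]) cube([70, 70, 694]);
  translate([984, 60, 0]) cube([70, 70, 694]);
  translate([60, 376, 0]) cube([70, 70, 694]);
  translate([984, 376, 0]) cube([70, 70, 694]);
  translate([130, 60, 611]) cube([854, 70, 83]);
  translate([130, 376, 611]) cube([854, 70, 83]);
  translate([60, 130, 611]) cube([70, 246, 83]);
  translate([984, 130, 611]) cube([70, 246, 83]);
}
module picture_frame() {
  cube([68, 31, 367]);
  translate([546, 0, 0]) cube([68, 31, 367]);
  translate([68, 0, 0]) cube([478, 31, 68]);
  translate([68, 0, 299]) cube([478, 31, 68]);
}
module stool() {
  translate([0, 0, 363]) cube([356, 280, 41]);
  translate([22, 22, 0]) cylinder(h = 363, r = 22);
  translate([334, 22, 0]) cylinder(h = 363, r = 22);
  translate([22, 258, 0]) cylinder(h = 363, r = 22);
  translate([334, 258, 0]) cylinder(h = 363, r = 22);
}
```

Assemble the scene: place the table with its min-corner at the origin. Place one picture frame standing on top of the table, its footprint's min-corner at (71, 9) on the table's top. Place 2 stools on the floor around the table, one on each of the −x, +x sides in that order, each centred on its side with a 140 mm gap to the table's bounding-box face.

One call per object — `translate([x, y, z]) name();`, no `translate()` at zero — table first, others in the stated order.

table();
translate([71, 9, 723]) picture_frame();
translate([-496, 113, 0]) stool();
translate([1254, 113, 0]) stool();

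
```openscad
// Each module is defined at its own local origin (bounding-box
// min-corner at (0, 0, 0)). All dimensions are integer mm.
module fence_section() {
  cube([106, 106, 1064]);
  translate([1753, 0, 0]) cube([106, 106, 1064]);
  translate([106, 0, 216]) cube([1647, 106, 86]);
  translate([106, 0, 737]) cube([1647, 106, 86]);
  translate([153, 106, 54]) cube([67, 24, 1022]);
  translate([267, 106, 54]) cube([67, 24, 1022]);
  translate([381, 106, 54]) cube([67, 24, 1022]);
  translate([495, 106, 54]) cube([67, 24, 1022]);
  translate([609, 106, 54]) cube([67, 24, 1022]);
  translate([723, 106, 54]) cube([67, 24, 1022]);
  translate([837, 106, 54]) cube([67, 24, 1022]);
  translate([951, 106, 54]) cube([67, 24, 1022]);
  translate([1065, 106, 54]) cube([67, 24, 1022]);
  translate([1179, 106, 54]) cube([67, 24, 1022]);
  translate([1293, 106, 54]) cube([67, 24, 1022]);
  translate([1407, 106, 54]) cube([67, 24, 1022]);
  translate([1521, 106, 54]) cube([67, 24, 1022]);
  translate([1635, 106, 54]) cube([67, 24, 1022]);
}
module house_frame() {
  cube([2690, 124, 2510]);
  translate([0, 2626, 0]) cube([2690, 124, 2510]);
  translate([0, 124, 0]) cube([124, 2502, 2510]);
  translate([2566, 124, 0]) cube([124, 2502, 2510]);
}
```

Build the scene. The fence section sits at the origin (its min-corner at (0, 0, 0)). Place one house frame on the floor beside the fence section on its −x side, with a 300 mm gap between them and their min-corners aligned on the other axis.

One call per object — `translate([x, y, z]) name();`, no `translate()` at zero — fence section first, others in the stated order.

fence_section();
translate([-2990, 0, 0]) house_frame();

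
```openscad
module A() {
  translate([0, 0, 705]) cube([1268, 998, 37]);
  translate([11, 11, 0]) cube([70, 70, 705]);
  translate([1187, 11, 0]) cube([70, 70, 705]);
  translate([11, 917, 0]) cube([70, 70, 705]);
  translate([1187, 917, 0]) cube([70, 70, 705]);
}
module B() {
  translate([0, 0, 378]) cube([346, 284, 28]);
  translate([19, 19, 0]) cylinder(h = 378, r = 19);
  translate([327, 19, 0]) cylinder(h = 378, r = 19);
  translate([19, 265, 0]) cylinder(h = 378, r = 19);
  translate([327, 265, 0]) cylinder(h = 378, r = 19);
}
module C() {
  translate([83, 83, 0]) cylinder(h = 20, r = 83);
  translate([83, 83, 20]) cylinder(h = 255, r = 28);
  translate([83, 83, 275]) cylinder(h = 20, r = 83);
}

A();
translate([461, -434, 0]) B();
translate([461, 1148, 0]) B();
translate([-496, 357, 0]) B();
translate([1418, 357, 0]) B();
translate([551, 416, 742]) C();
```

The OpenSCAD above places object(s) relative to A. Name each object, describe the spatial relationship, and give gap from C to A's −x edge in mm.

The spool's min-x is at 551; the table's min-x is 0; gap = 551 mm.

A is a table. B is a stool. C is a spool. Four stools sit around the table at the −y, +y, −x, +x sides. The spool is on top of the table, centred. The gap from the spool to the table's −x edge is 551 mm.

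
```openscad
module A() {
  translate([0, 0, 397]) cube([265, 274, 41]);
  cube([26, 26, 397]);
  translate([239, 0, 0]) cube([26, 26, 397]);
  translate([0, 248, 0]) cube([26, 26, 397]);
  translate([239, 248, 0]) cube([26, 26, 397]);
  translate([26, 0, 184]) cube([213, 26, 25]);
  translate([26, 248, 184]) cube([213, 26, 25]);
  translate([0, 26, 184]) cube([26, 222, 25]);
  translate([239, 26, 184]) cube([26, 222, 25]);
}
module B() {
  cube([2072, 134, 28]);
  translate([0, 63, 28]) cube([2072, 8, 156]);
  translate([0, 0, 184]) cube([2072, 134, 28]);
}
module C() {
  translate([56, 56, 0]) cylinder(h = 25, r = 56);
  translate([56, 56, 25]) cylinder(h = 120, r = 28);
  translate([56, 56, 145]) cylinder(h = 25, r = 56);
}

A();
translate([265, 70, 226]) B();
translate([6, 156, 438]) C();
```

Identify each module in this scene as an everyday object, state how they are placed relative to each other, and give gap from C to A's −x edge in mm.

A is a stool. B is an I-beam. C is a spool. The I-beam is beside the stool with their tops flush at z = 438. The spool is on top of the stool. The gap from the spool to the stool's −x edge is 6 mm.

The spool's min-x is at 6; the stool's min-x is 0; gap = 6 mm.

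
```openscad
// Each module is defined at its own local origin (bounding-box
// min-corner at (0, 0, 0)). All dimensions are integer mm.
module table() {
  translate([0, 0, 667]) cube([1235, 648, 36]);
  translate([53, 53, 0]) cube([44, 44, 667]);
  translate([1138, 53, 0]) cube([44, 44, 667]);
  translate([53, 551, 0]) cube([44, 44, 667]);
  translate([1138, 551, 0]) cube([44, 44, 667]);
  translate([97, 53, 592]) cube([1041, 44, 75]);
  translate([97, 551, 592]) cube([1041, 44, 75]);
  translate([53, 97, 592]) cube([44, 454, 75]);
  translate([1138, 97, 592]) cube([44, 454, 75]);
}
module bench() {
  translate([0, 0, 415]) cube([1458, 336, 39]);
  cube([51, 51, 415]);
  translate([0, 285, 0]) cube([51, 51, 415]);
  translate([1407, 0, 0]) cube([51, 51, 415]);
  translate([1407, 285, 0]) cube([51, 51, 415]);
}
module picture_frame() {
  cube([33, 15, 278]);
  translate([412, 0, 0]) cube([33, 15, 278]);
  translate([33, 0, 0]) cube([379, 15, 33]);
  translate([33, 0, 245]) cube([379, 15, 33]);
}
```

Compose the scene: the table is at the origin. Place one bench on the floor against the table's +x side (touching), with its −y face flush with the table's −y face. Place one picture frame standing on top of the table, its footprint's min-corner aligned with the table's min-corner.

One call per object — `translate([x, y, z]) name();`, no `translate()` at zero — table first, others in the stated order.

table();
translate([1235, 0, 0]) bench();
translate([0, 0, 703]) picture_frame();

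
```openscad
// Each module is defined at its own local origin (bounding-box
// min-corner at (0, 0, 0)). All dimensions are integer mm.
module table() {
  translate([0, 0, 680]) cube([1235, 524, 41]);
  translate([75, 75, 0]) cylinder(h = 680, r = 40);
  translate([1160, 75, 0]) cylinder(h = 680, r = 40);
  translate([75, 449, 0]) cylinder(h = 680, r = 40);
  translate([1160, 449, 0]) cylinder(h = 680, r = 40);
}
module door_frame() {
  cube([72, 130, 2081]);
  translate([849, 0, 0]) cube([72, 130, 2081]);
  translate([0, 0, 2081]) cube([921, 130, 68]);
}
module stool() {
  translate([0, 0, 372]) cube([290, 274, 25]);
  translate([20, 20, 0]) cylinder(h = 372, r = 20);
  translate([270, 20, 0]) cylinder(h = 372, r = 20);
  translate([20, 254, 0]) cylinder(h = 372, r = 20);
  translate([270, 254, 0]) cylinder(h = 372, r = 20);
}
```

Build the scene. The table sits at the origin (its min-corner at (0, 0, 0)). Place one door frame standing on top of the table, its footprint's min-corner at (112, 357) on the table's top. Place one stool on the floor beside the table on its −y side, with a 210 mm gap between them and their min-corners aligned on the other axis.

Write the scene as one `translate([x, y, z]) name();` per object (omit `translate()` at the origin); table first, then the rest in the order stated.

table();
translate([112, 357, 721]) door_frame();
translate([0, -484, 0]) stool();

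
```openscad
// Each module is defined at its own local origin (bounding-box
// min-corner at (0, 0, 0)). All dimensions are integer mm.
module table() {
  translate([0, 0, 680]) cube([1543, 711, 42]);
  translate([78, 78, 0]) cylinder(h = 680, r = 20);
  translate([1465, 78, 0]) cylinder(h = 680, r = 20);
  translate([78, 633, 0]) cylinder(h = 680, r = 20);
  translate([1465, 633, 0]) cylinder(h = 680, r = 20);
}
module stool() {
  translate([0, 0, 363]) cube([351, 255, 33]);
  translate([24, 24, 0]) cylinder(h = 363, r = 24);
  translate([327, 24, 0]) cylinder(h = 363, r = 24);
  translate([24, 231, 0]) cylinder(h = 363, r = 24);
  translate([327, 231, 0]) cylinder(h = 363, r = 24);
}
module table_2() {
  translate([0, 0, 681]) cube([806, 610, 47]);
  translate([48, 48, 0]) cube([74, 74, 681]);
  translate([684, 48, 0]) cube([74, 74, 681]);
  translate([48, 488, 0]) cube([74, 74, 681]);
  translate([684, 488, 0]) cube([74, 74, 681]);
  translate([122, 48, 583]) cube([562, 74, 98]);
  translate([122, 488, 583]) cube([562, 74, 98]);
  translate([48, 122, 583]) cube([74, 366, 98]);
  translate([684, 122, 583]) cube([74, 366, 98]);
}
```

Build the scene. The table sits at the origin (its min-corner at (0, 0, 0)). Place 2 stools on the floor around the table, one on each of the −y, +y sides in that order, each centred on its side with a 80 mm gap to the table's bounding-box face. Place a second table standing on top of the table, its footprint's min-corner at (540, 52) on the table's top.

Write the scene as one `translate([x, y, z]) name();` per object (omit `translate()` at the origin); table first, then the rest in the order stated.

table();
translate([596, -335, 0]) stool();
translate([596, 791, 0]) stool();
translate([540, 52, 722]) table_2();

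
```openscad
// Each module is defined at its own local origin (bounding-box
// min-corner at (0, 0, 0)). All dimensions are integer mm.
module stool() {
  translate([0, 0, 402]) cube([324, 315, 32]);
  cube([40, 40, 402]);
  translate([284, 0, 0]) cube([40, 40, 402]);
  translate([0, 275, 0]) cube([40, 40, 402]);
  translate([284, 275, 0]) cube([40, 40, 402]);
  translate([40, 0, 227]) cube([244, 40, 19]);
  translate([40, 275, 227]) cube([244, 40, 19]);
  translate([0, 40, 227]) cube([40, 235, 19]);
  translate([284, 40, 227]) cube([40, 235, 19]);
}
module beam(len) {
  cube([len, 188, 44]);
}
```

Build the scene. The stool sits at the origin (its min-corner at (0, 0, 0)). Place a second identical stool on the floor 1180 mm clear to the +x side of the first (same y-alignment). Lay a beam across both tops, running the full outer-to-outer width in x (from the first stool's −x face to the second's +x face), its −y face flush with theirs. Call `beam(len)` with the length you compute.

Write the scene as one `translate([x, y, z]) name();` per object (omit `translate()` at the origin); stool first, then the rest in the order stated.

stool();
translate([1504, 0, 0]) stool();
translate([0, 0, 434]) beam(1828);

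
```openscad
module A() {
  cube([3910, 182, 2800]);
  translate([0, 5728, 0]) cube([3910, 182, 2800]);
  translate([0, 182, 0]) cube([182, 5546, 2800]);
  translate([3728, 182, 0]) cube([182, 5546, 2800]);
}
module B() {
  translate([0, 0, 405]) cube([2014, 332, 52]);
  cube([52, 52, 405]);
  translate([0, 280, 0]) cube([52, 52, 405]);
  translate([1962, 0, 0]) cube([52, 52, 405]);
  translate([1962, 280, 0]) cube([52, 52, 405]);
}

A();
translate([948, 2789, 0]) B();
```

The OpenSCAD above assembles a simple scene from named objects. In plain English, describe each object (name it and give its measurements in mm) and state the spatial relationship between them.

A is a box-shaped house frame (walls only): outside footprint 3910×5910 mm, wall height 2800 mm, wall thickness 182 mm. The two y-facing walls run the full x-width; the two x-facing walls fit between the inner faces of the y-facing walls.

B is a bench: a 2014×332 mm seat slab, 52 mm thick, top at z = 457 mm, on four 52×52 mm square legs flush with the seat corners and standing on z = 0.

The bench sits inside the house frame, centred.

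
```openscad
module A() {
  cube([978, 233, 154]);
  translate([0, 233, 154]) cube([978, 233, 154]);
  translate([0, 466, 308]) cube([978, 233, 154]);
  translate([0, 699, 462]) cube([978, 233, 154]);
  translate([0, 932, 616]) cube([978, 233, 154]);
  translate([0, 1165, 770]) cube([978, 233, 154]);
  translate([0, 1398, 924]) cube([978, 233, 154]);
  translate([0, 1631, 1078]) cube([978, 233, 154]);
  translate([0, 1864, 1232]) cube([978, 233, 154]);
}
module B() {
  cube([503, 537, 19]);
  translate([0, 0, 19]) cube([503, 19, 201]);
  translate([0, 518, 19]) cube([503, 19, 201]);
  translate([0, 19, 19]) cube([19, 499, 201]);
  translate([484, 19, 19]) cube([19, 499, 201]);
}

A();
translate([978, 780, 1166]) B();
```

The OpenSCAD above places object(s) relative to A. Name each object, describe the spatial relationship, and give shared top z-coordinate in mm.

A is a staircase. B is an open box. The open box is beside the staircase with their tops flush at z = 1386. The shared top z-coordinate is 1386 mm.

Both tops at z = 1386 mm.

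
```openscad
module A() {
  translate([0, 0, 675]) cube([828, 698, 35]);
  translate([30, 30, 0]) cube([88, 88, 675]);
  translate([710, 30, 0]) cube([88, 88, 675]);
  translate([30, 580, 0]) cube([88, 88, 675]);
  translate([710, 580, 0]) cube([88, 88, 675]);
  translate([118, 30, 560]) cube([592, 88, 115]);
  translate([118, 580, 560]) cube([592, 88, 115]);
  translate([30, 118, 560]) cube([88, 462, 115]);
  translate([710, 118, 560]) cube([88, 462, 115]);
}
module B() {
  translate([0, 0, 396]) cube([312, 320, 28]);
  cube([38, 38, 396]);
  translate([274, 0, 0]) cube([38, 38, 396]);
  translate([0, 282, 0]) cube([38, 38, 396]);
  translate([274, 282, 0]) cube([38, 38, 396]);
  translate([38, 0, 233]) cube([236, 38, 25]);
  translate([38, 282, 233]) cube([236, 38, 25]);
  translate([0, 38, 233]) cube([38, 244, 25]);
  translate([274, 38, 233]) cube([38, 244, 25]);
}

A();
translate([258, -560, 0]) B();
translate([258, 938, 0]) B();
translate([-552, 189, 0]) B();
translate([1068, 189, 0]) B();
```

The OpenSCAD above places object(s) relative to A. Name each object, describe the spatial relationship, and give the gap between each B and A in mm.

A is a table. B is a stool. Four stools sit around the table at the −y, +y, −x, +x sides. The gap between each stool and the table is 240 mm.

Each stool's nearest face is 240 mm from the table's bounding box.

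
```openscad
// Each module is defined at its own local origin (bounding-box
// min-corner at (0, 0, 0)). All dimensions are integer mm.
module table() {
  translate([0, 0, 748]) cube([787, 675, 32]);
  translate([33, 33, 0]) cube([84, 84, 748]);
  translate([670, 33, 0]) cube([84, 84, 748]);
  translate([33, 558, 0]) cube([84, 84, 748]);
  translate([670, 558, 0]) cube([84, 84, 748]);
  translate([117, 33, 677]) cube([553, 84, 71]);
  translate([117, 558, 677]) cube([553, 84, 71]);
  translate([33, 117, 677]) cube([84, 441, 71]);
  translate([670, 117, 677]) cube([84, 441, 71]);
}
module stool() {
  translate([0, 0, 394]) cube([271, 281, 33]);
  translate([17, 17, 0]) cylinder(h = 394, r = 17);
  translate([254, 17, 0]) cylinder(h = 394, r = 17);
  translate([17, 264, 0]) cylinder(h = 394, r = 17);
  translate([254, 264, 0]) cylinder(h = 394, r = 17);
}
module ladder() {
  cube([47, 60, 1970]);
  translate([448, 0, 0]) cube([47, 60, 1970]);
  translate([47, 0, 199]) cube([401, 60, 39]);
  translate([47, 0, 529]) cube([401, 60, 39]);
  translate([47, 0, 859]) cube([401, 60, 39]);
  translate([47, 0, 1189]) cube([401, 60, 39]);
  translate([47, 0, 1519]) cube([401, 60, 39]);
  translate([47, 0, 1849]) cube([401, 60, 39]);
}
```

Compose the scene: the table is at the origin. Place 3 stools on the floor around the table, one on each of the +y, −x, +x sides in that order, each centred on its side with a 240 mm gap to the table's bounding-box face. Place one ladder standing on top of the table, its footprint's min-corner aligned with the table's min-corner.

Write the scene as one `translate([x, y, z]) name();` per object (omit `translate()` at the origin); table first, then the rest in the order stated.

table();
translate([258, 915, 0]) stool();
translate([-511, 197, 0]) stool();
translate([1027, 197, 0]) stool();
translate([0, 0, 780]) ladder();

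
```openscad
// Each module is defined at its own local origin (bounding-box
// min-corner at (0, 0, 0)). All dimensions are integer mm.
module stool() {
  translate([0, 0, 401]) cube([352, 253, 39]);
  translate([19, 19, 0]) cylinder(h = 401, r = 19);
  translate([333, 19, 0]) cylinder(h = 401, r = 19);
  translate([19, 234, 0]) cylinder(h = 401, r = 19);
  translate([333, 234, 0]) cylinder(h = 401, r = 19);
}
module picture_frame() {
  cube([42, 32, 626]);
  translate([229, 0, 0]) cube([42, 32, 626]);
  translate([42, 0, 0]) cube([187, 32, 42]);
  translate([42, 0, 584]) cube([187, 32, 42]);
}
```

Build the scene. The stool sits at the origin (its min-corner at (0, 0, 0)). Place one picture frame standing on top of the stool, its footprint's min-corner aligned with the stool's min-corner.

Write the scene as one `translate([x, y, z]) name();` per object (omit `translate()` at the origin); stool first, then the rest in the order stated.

stool();
translate([0, 0, 440]) picture_frame();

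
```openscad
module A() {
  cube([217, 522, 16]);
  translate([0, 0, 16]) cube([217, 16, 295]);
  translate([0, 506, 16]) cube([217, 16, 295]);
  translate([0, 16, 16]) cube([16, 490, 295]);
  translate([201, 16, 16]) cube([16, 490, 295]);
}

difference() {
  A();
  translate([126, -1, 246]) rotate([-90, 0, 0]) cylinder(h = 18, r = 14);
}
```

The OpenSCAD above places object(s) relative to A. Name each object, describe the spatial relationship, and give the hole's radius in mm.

A is an open box. The open box has a circular hole through its front wall. The hole's radius is 14 mm.

The subtracted cylinder has r = 14 mm.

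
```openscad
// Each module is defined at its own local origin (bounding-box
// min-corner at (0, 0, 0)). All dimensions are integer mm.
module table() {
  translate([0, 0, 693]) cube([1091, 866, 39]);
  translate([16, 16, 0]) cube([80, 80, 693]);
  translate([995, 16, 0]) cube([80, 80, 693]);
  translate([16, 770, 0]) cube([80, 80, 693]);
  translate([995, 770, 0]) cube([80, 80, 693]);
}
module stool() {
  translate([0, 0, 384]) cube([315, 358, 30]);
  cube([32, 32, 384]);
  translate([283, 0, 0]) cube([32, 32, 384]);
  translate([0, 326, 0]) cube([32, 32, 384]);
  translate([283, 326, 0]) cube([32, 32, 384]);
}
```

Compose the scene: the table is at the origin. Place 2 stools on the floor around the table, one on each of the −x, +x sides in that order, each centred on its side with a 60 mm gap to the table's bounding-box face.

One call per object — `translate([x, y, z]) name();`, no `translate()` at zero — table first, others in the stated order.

table();
translate([-375, 254, 0]) stool();
translate([1151, 254, 0]) stool();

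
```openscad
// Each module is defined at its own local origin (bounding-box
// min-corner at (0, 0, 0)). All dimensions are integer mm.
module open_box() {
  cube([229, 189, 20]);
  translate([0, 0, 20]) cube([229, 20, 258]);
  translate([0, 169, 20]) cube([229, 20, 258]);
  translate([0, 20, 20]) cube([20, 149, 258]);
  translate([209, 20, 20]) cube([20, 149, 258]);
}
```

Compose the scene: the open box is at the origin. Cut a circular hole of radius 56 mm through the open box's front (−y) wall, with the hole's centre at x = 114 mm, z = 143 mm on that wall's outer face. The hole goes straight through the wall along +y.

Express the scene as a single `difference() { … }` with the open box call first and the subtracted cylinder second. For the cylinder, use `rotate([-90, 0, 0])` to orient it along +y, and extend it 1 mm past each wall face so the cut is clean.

difference() {
  open_box();
  translate([114, -1, 143]) rotate([-90, 0, 0]) cylinder(h = 22, r = 56);
}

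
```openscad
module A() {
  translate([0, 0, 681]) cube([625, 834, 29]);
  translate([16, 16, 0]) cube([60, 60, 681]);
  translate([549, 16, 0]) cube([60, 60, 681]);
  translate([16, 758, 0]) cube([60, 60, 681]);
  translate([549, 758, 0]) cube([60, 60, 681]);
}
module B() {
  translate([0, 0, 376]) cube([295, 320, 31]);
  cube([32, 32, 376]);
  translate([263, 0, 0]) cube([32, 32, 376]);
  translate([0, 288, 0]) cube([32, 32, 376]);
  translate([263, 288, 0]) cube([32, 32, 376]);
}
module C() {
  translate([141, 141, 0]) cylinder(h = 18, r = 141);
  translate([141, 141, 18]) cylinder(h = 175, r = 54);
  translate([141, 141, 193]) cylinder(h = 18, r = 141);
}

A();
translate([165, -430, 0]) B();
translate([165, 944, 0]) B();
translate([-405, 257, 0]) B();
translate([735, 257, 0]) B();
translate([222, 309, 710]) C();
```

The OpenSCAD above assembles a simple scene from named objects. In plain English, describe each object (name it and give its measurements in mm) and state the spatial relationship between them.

A is a table with a 625×834 mm rectangular top, 29 mm thick, top surface at z = 710 mm, supported by four 60×60 mm square legs, each inset 16 mm from the nearest pair of top edges, running from the floor.

B is a four-legged stool. The seat is a 295×320×31 mm slab whose top surface is at z = 407 mm; four square legs, each 32×32 mm in cross-section, run from the floor (z = 0) to the underside of the seat, each flush with a corner of the seat.

C is a spool: two coaxial disc flanges of radius 141 mm and thickness 18 mm, joined by a core cylinder of radius 54 mm and height 175 mm. The lower flange rests on z = 0 and the three cylinders share a vertical axis.

Four stools sit around the table at the −y, +y, −x, +x sides. The spool is on top of the table.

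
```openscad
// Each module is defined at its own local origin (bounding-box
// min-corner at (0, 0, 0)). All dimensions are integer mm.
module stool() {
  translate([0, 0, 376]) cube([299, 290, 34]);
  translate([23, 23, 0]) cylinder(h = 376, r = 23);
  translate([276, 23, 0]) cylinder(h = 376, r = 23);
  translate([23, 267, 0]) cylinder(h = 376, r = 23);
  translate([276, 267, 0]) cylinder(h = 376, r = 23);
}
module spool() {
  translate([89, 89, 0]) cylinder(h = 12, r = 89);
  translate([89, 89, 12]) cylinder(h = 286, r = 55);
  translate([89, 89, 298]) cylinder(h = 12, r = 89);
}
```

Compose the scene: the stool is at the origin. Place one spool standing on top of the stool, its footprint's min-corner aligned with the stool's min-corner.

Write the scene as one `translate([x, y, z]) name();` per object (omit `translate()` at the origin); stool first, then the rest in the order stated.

stool();
translate([0, 0, 410]) spool();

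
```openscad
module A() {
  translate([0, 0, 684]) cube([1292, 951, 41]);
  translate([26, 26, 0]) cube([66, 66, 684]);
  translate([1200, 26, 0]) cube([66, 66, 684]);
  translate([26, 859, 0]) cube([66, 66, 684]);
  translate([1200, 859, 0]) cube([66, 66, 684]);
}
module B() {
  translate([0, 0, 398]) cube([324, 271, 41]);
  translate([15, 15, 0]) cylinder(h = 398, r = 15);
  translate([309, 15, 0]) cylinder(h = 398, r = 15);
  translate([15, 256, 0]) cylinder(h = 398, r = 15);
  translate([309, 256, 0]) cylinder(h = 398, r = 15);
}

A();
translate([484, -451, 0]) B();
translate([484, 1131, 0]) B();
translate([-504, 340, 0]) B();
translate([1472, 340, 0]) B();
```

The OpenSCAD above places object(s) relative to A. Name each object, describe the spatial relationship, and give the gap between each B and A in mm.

Each stool's nearest face is 180 mm from the table's bounding box.

A is a table. B is a stool. Four stools sit around the table at the −y, +y, −x, +x sides. The gap between each stool and the table is 180 mm.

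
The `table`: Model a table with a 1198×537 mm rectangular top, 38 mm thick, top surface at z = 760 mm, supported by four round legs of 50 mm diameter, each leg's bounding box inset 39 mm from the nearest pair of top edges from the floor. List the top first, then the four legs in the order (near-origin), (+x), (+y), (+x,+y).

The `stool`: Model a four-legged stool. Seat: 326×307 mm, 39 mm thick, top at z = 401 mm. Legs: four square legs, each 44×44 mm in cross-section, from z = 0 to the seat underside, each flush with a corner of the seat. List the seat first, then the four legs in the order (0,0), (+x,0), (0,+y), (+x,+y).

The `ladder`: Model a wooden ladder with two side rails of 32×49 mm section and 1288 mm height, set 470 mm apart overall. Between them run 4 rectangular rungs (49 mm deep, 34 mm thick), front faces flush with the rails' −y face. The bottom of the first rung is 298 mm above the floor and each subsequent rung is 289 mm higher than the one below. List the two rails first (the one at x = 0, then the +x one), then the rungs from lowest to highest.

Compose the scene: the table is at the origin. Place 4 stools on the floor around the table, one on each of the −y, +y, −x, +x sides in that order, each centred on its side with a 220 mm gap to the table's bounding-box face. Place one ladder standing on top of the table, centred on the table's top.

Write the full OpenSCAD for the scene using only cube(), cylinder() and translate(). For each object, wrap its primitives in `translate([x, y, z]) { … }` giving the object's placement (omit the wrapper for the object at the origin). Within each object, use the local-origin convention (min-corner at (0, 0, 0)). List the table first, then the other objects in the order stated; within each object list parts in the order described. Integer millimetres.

translate([0, 0, 722]) cube([1198, 537, 38]);
translate([64, 64, 0]) cylinder(h = 722, r = 25);
translate([1134, 64, 0]) cylinder(h = 722, r = 25);
translate([64, 473, 0]) cylinder(h = 722, r = 25);
translate([1134, 473, 0]) cylinder(h = 722, r = 25);
translate([436, -527, 0]) {
  translate([0, 0, 362]) cube([326, 307, 39]);
  cube([44, 44, 362]);
  translate([282, 0, 0]) cube([44, 44, 362]);
  translate([0, 263, 0]) cube([44, 44, 362]);
  translate([282, 263, 0]) cube([44, 44, 362]);
}
translate([436, 757, 0]) {
  translate([0, 0, 362]) cube([326, 307, 39]);
  cube([44, 44, 362]);
  translate([282, 0, 0]) cube([44, 44, 362]);
  translate([0, 263, 0]) cube([44, 44, 362]);
  translate([282, 263, 0]) cube([44, 44, 362]);
}
translate([-546, 115, 0]) {
  translate([0, 0, 362]) cube([326, 307, 39]);
  cube([44, 44, 362]);
  translate([282, 0, 0]) cube([44, 44, 362]);
  translate([0, 263, 0]) cube([44, 44, 362]);
  translate([282, 263, 0]) cube([44, 44, 362]);
}
translate([1418, 115, 0]) {
  translate([0, 0, 362]) cube([326, 307, 39]);
  cube([44, 44, 362]);
  translate([282, 0, 0]) cube([44, 44, 362]);
  translate([0, 263, 0]) cube([44, 44, 362]);
  translate([282, 263, 0]) cube([44, 44, 362]);
}
translate([364, 244, 760]) {
  cube([32, 49, 1288]);
  translate([438, 0, 0]) cube([32, 49, 1288]);
  translate([32, 0, 298]) cube([406, 49, 34]);
  translate([32, 0, 587]) cube([406, 49, 34]);
  translate([32, 0, 876]) cube([406, 49, 34]);
  translate([32, 0, 1165]) cube([406, 49, 34]);
}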